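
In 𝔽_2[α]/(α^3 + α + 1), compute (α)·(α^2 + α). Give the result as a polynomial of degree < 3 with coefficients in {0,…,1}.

α^2 + α + 1

Multiply in 𝔽_2[α]: (α)·(α^2 + α) = α^3 + α^2.
Reduce using α^3 ≡ α + 1 (mod α^3 + α + 1).
Reduced: α^2 + α + 1.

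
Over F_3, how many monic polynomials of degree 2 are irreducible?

By the necklace-counting formula, N_3(2) = (1/2) Σ_{d|2} μ(2/d)·3^d.
Divisors of 2: 1, 2; μ(2/d) for each: -1, 1.
Σ = − 3^1 + 3^2 = 6.
N = 6/2 = 3.

3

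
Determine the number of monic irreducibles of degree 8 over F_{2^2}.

By the necklace-counting formula, N_4(8) = (1/8) Σ_{d|8} μ(8/d)·4^d.
Divisors of 8: 1, 2, 4, 8; μ(8/d) for each: 0, 0, -1, 1.
Σ = − 4^4 + 4^8 = 65280.
N = 65280/8 = 8160.

8160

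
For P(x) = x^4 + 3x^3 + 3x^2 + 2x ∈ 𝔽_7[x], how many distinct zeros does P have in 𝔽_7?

Evaluate at each of the 7 elements of 𝔽_7:
P(0) = 0 → root; P(1) = 2; P(2) = 0 → root; P(3) = 6; P(4) = 0 → root; P(5) = 0 → root; P(6) = 6.
Roots: {0, 2, 4, 5}.

4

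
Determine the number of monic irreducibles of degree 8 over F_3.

Gauss's count: N_{3}(8) = (1/8) Σ_{d|8} μ(8/d)·3^d.
Divisors of 8: 1, 2, 4, 8; μ(8/d) for each: 0, 0, -1, 1.
Σ = − 3^4 + 3^8 = 6480.
N = 6480/8 = 810.

810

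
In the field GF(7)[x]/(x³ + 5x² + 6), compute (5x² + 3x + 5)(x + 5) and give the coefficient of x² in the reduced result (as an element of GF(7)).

3

Multiply in GF(7)[x]: (5x² + 3x + 5)·(x + 5) = 5x³ + 6x + 4.
Reduce using x³ ≡ 2x² + 1 (mod x³ + 5x² + 6).
Reduced: 3x² + 6x + 2.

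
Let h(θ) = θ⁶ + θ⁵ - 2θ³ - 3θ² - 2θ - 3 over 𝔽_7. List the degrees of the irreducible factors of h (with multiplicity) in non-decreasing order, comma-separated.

1, 2, 3

Linear factors from roots: (θ - 3).
Complete factorization: h(θ) = (θ - 3)·(θ² + 3θ - 2)·(θ³ + θ² - 3θ + 3).
Factor degrees with multiplicity: 1 + 2 + 3 = 6.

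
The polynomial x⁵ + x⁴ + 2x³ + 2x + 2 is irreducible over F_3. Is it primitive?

No

Write f(x) = x⁵ + x⁴ + 2x³ + 2x + 2.
|GF(3^5)^×| = 3^5 − 1 = 242. Prime factorization: 242 = 2·11^2.
f is primitive ⇔ x has order 242 in GF(3)[x]/(f), i.e. x^(242/q) ≠ 1 for each prime q | 242.
x^(121) mod f = 1
x^(22) mod f = x⁴ + 2x.
Since x^(121) = 1, the order of x divides 121 < 242; not primitive.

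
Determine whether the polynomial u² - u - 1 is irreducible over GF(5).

No

Write h(u) = u² - u - 1.
Check for roots in GF(5): h(0) = 4; h(1) = 4; h(2) = 1; h(3) = 0 → root; h(4) = 1.
h(3) = 0, so (u − 3) divides h(u); h is reducible.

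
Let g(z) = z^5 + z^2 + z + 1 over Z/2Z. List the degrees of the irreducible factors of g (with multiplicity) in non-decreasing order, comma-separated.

1, 1, 3

Roots in Z/2Z: g(0) = 1; g(1) = 0 → root.
Linear factors from roots: (z + 1).
Complete factorization: g(z) = (z + 1)^2·(z^3 + z + 1).
Factor degrees with multiplicity: 1 + 1 + 3 = 5.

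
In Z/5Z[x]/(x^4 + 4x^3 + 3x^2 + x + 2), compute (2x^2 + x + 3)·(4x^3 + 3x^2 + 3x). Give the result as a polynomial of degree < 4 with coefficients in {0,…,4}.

4

Multiply in Z/5Z[x]: (2x^2 + x + 3)·(4x^3 + 3x^2 + 3x) = 3x^5 + x^3 + 2x^2 + 4x.
Reduce using x^4 ≡ x^3 + 2x^2 + 4x + 3 (mod x^4 + 4x^3 + 3x^2 + x + 2).
Reduced: 4.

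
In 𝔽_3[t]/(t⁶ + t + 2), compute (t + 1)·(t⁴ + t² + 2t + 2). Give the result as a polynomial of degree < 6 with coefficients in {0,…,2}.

t^5 + t^4 + t^3 + t + 2

Multiply in 𝔽_3[t]: (t + 1)·(t⁴ + t² + 2t + 2) = t⁵ + t⁴ + t³ + t + 2.
Reduced: t⁵ + t⁴ + t³ + t + 2.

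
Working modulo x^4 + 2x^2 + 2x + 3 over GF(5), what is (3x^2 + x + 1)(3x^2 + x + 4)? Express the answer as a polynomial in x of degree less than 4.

Multiply in GF(5)[x]: (3x^2 + x + 1)·(3x^2 + x + 4) = 4x^4 + x^3 + x^2 + 4.
Reduce using x^4 ≡ 3x^2 + 3x + 2 (mod x^4 + 2x^2 + 2x + 3).
Reduced: x^3 + 3x^2 + 2x + 2.

x^3 + 3x^2 + 2x + 2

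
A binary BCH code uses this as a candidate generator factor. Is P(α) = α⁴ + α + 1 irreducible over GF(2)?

Yes

Check for roots in GF(2): P(0) = 1; P(1) = 1.
No roots, so no linear factors.
Monic irreducibles of degree 2 over GF(2): α² + α + 1.
None of them divide P (all give nonzero remainder).
No irreducible factor of degree ≤ 2 exists, so P is irreducible over GF(2).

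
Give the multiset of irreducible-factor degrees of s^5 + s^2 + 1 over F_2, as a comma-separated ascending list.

5

Write h(s) = s^5 + s^2 + 1.
Roots in F_2: h(0) = 1; h(1) = 1.
Complete factorization: h(s) = (s^5 + s^2 + 1).
Factor degrees with multiplicity: 5 = 5.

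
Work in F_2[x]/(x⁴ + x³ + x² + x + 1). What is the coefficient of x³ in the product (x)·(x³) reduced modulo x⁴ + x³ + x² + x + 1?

1

Multiply in F_2[x]: (x)·(x³) = x⁴.
Reduce using x⁴ ≡ x³ + x² + x + 1 (mod x⁴ + x³ + x² + x + 1).
Reduced: x³ + x² + x + 1.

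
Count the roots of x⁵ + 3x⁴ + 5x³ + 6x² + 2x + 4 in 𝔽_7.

Write h(x) = x⁵ + 3x⁴ + 5x³ + 6x² + 2x + 4.
Evaluate at each of the 7 elements of 𝔽_7:
h(0) = 4; h(1) = 0 → root; h(2) = 5; h(3) = 6; h(4) = 1; h(5) = 0 → root; h(6) = 5.
Roots: {1, 5}.

2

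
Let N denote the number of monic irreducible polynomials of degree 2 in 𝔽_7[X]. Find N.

By the necklace-counting formula, N_7(2) = (1/2) Σ_{d|2} μ(2/d)·7^d.
Divisors of 2: 1, 2; μ(2/d) for each: -1, 1.
Σ = − 7^1 + 7^2 = 42.
N = 42/2 = 21.

21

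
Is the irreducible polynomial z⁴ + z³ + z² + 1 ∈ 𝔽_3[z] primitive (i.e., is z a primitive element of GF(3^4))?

No

Write f(z) = z⁴ + z³ + z² + 1.
|GF(3^4)^×| = 3^4 − 1 = 80. Prime factorization: 80 = 2^4·5.
f is primitive ⇔ z has order 80 in GF(3)[z]/(f), i.e. z^(80/q) ≠ 1 for each prime q | 80.
z^(40) mod f = 1
z^(16) mod f = 2z³ + z² + z.
Since z^(40) = 1, the order of z divides 40 < 80; not primitive.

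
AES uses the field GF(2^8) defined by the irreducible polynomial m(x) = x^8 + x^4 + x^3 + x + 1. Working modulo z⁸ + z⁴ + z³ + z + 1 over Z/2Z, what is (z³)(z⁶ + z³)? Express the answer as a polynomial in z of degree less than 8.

z^6 + z^5 + z^4 + z^2 + z

Multiply in Z/2Z[z]: (z³)·(z⁶ + z³) = z⁹ + z⁶.
Reduce using z⁸ ≡ z⁴ + z³ + z + 1 (mod z⁸ + z⁴ + z³ + z + 1).
Reduced: z⁶ + z⁵ + z⁴ + z² + z.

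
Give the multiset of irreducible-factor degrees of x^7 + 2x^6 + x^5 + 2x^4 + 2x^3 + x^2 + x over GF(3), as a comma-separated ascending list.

1, 1, 1, 1, 3

Write f(x) = x^7 + 2x^6 + x^5 + 2x^4 + 2x^3 + x^2 + x.
Roots in GF(3): f(0) = 0 → root; f(1) = 1; f(2) = 0 → root.
Linear factors from roots: (x), (x + 1).
Complete factorization: f(x) = (x)·(x + 1)^3·(x^3 + 2x^2 + x + 1).
Factor degrees with multiplicity: 1 + 1 + 1 + 1 + 3 = 7.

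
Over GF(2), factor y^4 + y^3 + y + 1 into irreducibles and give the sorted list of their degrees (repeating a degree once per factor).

1, 1, 2

Write h(y) = y^4 + y^3 + y + 1.
Roots in GF(2): h(0) = 1; h(1) = 0 → root.
Linear factors from roots: (y + 1).
Complete factorization: h(y) = (y + 1)^2·(y^2 + y + 1).
Factor degrees with multiplicity: 1 + 1 + 2 = 4.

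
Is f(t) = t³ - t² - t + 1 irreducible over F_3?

No

Check for roots in F_3: f(0) = 1; f(1) = 0 → root; f(2) = 0 → root.
f(1) = 0, so (t − 1) divides f(t); f is reducible.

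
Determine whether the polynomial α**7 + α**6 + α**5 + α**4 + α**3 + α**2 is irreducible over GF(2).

Write m(α) = α**7 + α**6 + α**5 + α**4 + α**3 + α**2.
Check for roots in GF(2): m(0) = 0 → root; m(1) = 0 → root.
m(0) = 0, so (α) divides m(α); m is reducible.

No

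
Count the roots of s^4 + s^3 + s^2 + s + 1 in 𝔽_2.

0

Write h(s) = s^4 + s^3 + s^2 + s + 1.
Evaluate at each of the 2 elements of 𝔽_2:
h(0) = 1; h(1) = 1.
No element is a root.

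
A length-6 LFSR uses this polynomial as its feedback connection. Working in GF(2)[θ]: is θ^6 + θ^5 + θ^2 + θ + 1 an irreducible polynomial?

Yes

Write P(θ) = θ^6 + θ^5 + θ^2 + θ + 1.
Check for roots in GF(2): P(0) = 1; P(1) = 1.
No roots, so no linear factors.
Monic irreducibles of degree 2 over GF(2): θ^2 + θ + 1.
None of them divide P (all give nonzero remainder).
Monic irreducibles of degree 3 over GF(2): θ^3 + θ + 1, θ^3 + θ^2 + 1.
None of them divide P (all give nonzero remainder).
No irreducible factor of degree ≤ 3 exists, so P is irreducible over GF(2).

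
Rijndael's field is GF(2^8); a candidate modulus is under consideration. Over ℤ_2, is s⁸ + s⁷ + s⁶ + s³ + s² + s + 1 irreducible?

Write m(s) = s⁸ + s⁷ + s⁶ + s³ + s² + s + 1.
Check for roots in ℤ_2: m(0) = 1; m(1) = 1.
No roots, so no linear factors.
Monic irreducibles of degree 2 over GF(2): s² + s + 1.
None of them divide m (all give nonzero remainder).
Monic irreducibles of degree 3 over GF(2): s³ + s + 1, s³ + s² + 1.
None of them divide m (all give nonzero remainder).
Monic irreducibles of degree 4 over GF(2): s⁴ + s + 1, s⁴ + s³ + 1, s⁴ + s³ + s² + s + 1.
None of them divide m (all give nonzero remainder).
No irreducible factor of degree ≤ 4 exists, so m is irreducible over GF(2).

Yes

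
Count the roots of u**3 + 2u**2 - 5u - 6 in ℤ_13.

3

Write g(u) = u**3 + 2u**2 - 5u - 6.
Evaluate at each of the 13 elements of ℤ_13:
g(0) = 7; g(1) = 5; g(2) = 0 → root; g(3) = 11; g(4) = 5; g(5) = 1; g(6) = 5; g(7) = 10; g(8) = 9; g(9) = 8; g(10) = 0 → root; g(11) = 4; g(12) = 0 → root.
Roots: {2, 10, 12}.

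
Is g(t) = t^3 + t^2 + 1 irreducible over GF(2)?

Yes

Check for roots in GF(2): g(0) = 1; g(1) = 1.
No roots. A degree-3 polynomial over a field with no linear factor is irreducible.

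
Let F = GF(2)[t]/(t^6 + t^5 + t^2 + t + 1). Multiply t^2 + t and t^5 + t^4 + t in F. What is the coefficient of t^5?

Multiply in GF(2)[t]: (t^2 + t)·(t^5 + t^4 + t) = t^7 + t^5 + t^3 + t^2.
Reduce using t^6 ≡ t^5 + t^2 + t + 1 (mod t^6 + t^5 + t^2 + t + 1).
Reduced: t^2 + 1.

0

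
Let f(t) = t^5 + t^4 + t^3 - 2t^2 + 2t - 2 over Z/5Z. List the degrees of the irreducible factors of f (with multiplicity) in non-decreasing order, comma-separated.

Roots in Z/5Z: f(0) = 3; f(1) = 1; f(2) = 0 → root; f(3) = 2; f(4) = 3.
Linear factors from roots: (t - 2).
Complete factorization: f(t) = (t - 2)·(t^2 + t + 2)·(t^2 + 2t - 2).
Factor degrees with multiplicity: 1 + 2 + 2 = 5.

1, 2, 2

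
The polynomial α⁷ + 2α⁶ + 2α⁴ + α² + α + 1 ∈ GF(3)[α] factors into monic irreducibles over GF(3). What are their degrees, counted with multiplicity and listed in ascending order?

Write h(α) = α⁷ + 2α⁶ + 2α⁴ + α² + α + 1.
Roots in GF(3): h(0) = 1; h(1) = 2; h(2) = 1.
Complete factorization: h(α) = (α² + 1)^2·(α³ + 2α² + α + 1).
Factor degrees with multiplicity: 2 + 2 + 3 = 7.

2, 2, 3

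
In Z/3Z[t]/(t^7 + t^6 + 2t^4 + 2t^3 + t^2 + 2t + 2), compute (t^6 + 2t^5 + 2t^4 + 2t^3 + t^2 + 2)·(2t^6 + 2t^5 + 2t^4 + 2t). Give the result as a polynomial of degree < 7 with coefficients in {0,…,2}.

Multiply in Z/3Z[t]: (t^6 + 2t^5 + 2t^4 + 2t^3 + t^2 + 2)·(2t^6 + 2t^5 + 2t^4 + 2t) = 2t^12 + t^10 + t^8 + 2t^7 + t^6 + 2t^5 + 2t^4 + 2t^3 + t.
Reduce using t^7 ≡ 2t^6 + t^4 + t^3 + 2t^2 + t + 1 (mod t^7 + t^6 + 2t^4 + 2t^3 + t^2 + 2t + 2).
Reduced: 2t^6 + 2t^4 + t^3 + 2t^2 + 2t + 2.

2t^6 + 2t^4 + t^3 + 2t^2 + 2t + 2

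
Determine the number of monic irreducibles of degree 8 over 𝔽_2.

The number of monic irreducibles of degree 8 over GF(2) is (1/8)·Σ_{d∣8} μ(8/d) 2^d.
Divisors of 8: 1, 2, 4, 8; μ(8/d) for each: 0, 0, -1, 1.
Σ = − 2^4 + 2^8 = 240.
N = 240/8 = 30.

30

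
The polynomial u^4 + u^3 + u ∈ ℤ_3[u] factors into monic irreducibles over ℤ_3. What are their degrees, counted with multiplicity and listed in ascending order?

1, 1, 2

Write h(u) = u^4 + u^3 + u.
Roots in ℤ_3: h(0) = 0 → root; h(1) = 0 → root; h(2) = 2.
Linear factors from roots: (u), (u - 1).
Complete factorization: h(u) = (u)·(u - 1)·(u^2 - u - 1).
Factor degrees with multiplicity: 1 + 1 + 2 = 4.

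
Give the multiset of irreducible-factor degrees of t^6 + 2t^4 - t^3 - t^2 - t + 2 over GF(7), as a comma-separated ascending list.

Write h(t) = t^6 + 2t^4 - t^3 - t^2 - t + 2.
Linear factors from roots: (t - 2), (t - 3).
Complete factorization: h(t) = (t - 3)·(t - 2)·(t^2 + 2t + 2)·(t^2 + 3t - 1).
Factor degrees with multiplicity: 1 + 1 + 2 + 2 = 6.

1, 1, 2, 2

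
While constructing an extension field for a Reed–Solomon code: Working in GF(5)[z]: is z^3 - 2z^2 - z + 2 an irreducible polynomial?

Write f(z) = z^3 - 2z^2 - z + 2.
Check for roots in GF(5): f(0) = 2; f(1) = 0 → root; f(2) = 0 → root; f(3) = 3; f(4) = 0 → root.
f(1) = 0, so (z − 1) divides f(z); f is reducible.

No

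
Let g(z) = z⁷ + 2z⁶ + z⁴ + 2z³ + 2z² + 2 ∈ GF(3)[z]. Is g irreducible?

Yes

Check for roots in GF(3): g(0) = 2; g(1) = 1; g(2) = 1.
No roots, so no linear factors.
Monic irreducibles of degree 2 over GF(3): z² + 1, z² + z + 2, z² + 2z + 2.
None of them divide g (all give nonzero remainder).
Degree-3 irreducible divisors: test the 8 monic irreducibles of degree 3 over GF(3).
None of them divide g (all give nonzero remainder).
No irreducible factor of degree ≤ 3 exists, so g is irreducible over GF(3).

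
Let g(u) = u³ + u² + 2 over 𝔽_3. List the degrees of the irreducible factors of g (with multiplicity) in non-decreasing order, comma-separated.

Roots in 𝔽_3: g(0) = 2; g(1) = 1; g(2) = 2.
Complete factorization: g(u) = (u³ + u² + 2).
Factor degrees with multiplicity: 3 = 3.

3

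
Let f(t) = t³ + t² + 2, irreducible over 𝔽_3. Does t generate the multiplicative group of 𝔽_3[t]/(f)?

|GF(3^3)^×| = 3^3 − 1 = 26. Prime factorization: 26 = 2·13.
f is primitive ⇔ t has order 26 in GF(3)[t]/(f), i.e. t^(26/q) ≠ 1 for each prime q | 26.
t^(13) mod f = 1
t^(2) mod f = t².
Since t^(13) = 1, the order of t divides 13 < 26; not primitive.

No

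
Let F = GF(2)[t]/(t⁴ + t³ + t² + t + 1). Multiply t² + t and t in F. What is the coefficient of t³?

1

Multiply in GF(2)[t]: (t² + t)·(t) = t³ + t².
Reduced: t³ + t².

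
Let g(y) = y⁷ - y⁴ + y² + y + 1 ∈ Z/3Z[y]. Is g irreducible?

Check for roots in Z/3Z: g(0) = 1; g(1) = 0 → root; g(2) = 2.
g(1) = 0, so (y − 1) divides g(y); g is reducible.

No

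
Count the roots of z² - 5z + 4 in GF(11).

2

Write g(z) = z² - 5z + 4.
Evaluate at each of the 11 elements of GF(11):
g(0) = 4; g(1) = 0 → root; g(2) = 9; g(3) = 9; g(4) = 0 → root; g(5) = 4; g(6) = 10; g(7) = 7; g(8) = 6; g(9) = 7; g(10) = 10.
Roots: {1, 4}.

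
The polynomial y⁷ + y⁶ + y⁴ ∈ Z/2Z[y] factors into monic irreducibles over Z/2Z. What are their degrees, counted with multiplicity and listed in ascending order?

Write f(y) = y⁷ + y⁶ + y⁴.
Roots in Z/2Z: f(0) = 0 → root; f(1) = 1.
Linear factors from roots: (y).
Complete factorization: f(y) = (y)^4·(y³ + y² + 1).
Factor degrees with multiplicity: 1 + 1 + 1 + 1 + 3 = 7.

1, 1, 1, 1, 3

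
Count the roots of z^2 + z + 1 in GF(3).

Write g(z) = z^2 + z + 1.
Evaluate at each of the 3 elements of GF(3):
g(0) = 1; g(1) = 0 → root; g(2) = 1.
Roots: {1}.

1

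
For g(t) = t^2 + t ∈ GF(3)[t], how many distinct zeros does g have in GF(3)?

2

Evaluate at each of the 3 elements of GF(3):
g(0) = 0 → root; g(1) = 2; g(2) = 0 → root.
Roots: {0, 2}.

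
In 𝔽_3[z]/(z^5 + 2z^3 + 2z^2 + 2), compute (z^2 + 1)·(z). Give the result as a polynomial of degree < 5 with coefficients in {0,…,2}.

z^3 + z

Multiply in 𝔽_3[z]: (z^2 + 1)·(z) = z^3 + z.
Reduced: z^3 + z.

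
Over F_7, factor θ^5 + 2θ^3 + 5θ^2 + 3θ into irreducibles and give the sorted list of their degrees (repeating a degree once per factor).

Write f(θ) = θ^5 + 2θ^3 + 5θ^2 + 3θ.
Linear factors from roots: (θ).
Complete factorization: f(θ) = (θ)·(θ^2 + θ + 6)·(θ^2 + 6θ + 4).
Factor degrees with multiplicity: 1 + 2 + 2 = 5.

1, 2, 2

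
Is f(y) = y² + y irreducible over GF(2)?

Check for roots in GF(2): f(0) = 0 → root; f(1) = 0 → root.
f(0) = 0, so (y) divides f(y); f is reducible.

No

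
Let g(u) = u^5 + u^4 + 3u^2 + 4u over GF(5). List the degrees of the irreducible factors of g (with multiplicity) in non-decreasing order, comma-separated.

1, 2, 2

Roots in GF(5): g(0) = 0 → root; g(1) = 4; g(2) = 3; g(3) = 3; g(4) = 4.
Linear factors from roots: (u).
Complete factorization: g(u) = (u)·(u^2 + 3u + 3)^2.
Factor degrees with multiplicity: 1 + 2 + 2 = 5.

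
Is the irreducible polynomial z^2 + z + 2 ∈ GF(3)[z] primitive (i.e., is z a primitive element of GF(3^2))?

Yes

Write f(z) = z^2 + z + 2.
|GF(3^2)^×| = 3^2 − 1 = 8. Prime factorization: 8 = 2^3.
f is primitive ⇔ z has order 8 in GF(3)[z]/(f), i.e. z^(8/q) ≠ 1 for each prime q | 8.
z^(4) mod f = 2.
None equal 1, so z has full order 8; f is primitive.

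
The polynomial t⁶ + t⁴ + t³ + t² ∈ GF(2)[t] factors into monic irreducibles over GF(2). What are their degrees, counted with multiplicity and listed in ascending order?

Write g(t) = t⁶ + t⁴ + t³ + t².
Roots in GF(2): g(0) = 0 → root; g(1) = 0 → root.
Linear factors from roots: (t), (t + 1).
Complete factorization: g(t) = (t + 1)·(t)^2·(t³ + t² + 1).
Factor degrees with multiplicity: 1 + 1 + 1 + 3 = 6.

1, 1, 1, 3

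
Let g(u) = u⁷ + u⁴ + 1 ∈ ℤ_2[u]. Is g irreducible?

Yes

Check for roots in ℤ_2: g(0) = 1; g(1) = 1.
No roots, so no linear factors.
Monic irreducibles of degree 2 over GF(2): u² + u + 1.
None of them divide g (all give nonzero remainder).
Monic irreducibles of degree 3 over GF(2): u³ + u + 1, u³ + u² + 1.
None of them divide g (all give nonzero remainder).
No irreducible factor of degree ≤ 3 exists, so g is irreducible over GF(2).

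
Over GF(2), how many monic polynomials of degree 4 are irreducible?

3

x^(2^4) − x is the product of all monic irreducibles of degree dividing 4; Möbius inversion gives N = (1/4) Σ μ(4/d)·2^d.
Divisors of 4: 1, 2, 4; μ(4/d) for each: 0, -1, 1.
Σ = − 2^2 + 2^4 = 12.
N = 12/4 = 3.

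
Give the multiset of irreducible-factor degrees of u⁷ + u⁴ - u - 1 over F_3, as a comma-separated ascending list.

Write g(u) = u⁷ + u⁴ - u - 1.
Roots in F_3: g(0) = 2; g(1) = 0 → root; g(2) = 0 → root.
Linear factors from roots: (u - 1), (u + 1).
Complete factorization: g(u) = (u + 1)·(u - 1)·(u² - u - 1)·(u³ + u² - 1).
Factor degrees with multiplicity: 1 + 1 + 2 + 3 = 7.

1, 1, 2, 3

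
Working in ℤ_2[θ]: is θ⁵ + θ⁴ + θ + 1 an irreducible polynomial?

No

Write g(θ) = θ⁵ + θ⁴ + θ + 1.
Check for roots in ℤ_2: g(0) = 1; g(1) = 0 → root.
g(1) = 0, so (θ − 1) divides g(θ); g is reducible.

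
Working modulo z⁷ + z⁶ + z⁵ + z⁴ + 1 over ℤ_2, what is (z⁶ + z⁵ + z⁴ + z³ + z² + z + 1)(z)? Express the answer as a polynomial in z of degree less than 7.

Multiply in ℤ_2[z]: (z⁶ + z⁵ + z⁴ + z³ + z² + z + 1)·(z) = z⁷ + z⁶ + z⁵ + z⁴ + z³ + z² + z.
Reduce using z⁷ ≡ z⁶ + z⁵ + z⁴ + 1 (mod z⁷ + z⁶ + z⁵ + z⁴ + 1).
Reduced: z³ + z² + z + 1.

z^3 + z^2 + z + 1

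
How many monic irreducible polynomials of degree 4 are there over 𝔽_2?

3

Gauss's count: N_{2}(4) = (1/4) Σ_{d|4} μ(4/d)·2^d.
Divisors of 4: 1, 2, 4; μ(4/d) for each: 0, -1, 1.
Σ = − 2^2 + 2^4 = 12.
N = 12/4 = 3.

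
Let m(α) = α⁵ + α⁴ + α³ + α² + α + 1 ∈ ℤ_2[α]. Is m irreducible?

Check for roots in ℤ_2: m(0) = 1; m(1) = 0 → root.
m(1) = 0, so (α − 1) divides m(α); m is reducible.

No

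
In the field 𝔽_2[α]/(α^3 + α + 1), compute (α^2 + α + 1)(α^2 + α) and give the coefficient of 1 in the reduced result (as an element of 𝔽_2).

0

Multiply in 𝔽_2[α]: (α^2 + α + 1)·(α^2 + α) = α^4 + α.
Reduce using α^3 ≡ α + 1 (mod α^3 + α + 1).
Reduced: α^2.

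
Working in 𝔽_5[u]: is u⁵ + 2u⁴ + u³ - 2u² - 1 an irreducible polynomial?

Yes

Write m(u) = u⁵ + 2u⁴ + u³ - 2u² - 1.
Check for roots in 𝔽_5: m(0) = 4; m(1) = 1; m(2) = 3; m(3) = 3; m(4) = 2.
No roots, so no linear factors.
Degree-2 irreducible divisors: test the 10 monic irreducibles of degree 2 over GF(5).
None of them divide m (all give nonzero remainder).
No irreducible factor of degree ≤ 2 exists, so m is irreducible over GF(5).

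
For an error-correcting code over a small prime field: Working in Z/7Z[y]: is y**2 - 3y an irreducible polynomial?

Write f(y) = y**2 - 3y.
Check for roots in Z/7Z: f(0) = 0 → root; f(1) = 5; f(2) = 5; f(3) = 0 → root; f(4) = 4; f(5) = 3; f(6) = 4.
f(0) = 0, so (y) divides f(y); f is reducible.

No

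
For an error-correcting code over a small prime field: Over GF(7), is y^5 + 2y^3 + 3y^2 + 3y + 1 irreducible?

Yes

Write f(y) = y^5 + 2y^3 + 3y^2 + 3y + 1.
Check for roots in GF(7): f(0) = 1; f(1) = 3; f(2) = 4; f(3) = 5; f(4) = 2; f(5) = 1; f(6) = 5.
No roots, so no linear factors.
Degree-2 irreducible divisors: test the 21 monic irreducibles of degree 2 over GF(7).
None of them divide f (all give nonzero remainder).
No irreducible factor of degree ≤ 2 exists, so f is irreducible over GF(7).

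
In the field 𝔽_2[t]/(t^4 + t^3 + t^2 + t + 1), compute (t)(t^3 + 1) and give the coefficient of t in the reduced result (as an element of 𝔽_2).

0

Multiply in 𝔽_2[t]: (t)·(t^3 + 1) = t^4 + t.
Reduce using t^4 ≡ t^3 + t^2 + t + 1 (mod t^4 + t^3 + t^2 + t + 1).
Reduced: t^3 + t^2 + 1.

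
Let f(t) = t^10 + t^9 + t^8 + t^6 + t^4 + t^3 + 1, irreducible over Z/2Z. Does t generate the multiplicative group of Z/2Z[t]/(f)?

Yes

|GF(2^10)^×| = 2^10 − 1 = 1023. Prime factorization: 1023 = 3·11·31.
f is primitive ⇔ t has order 1023 in GF(2)[t]/(f), i.e. t^(1023/q) ≠ 1 for each prime q | 1023.
t^(341) mod f = t^9 + t^8 + t^7 + t^4 + t^3 + t.
t^(93) mod f = t^9 + t^5 + t^4 + t^3 + t^2 + t.
t^(33) mod f = t^7 + t^6 + t^3.
None equal 1, so t has full order 1023; f is primitive.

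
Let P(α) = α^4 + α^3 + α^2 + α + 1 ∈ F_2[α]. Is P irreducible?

Yes

Check for roots in F_2: P(0) = 1; P(1) = 1.
No roots, so no linear factors.
Monic irreducibles of degree 2 over GF(2): α^2 + α + 1.
None of them divide P (all give nonzero remainder).
No irreducible factor of degree ≤ 2 exists, so P is irreducible over GF(2).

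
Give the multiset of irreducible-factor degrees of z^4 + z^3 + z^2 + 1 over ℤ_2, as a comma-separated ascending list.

Write g(z) = z^4 + z^3 + z^2 + 1.
Roots in ℤ_2: g(0) = 1; g(1) = 0 → root.
Linear factors from roots: (z + 1).
Complete factorization: g(z) = (z + 1)·(z^3 + z + 1).
Factor degrees with multiplicity: 1 + 3 = 4.

1, 3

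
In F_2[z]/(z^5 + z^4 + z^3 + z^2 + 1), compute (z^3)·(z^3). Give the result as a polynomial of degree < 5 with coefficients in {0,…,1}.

z^2 + z + 1

Multiply in F_2[z]: (z^3)·(z^3) = z^6.
Reduce using z^5 ≡ z^4 + z^3 + z^2 + 1 (mod z^5 + z^4 + z^3 + z^2 + 1).
Reduced: z^2 + z + 1.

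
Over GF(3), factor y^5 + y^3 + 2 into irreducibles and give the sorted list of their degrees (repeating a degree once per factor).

1, 4

Write g(y) = y^5 + y^3 + 2.
Roots in GF(3): g(0) = 2; g(1) = 1; g(2) = 0 → root.
Linear factors from roots: (y + 1).
Complete factorization: g(y) = (y + 1)·(y^4 + 2y^3 + 2y^2 + y + 2).
Factor degrees with multiplicity: 1 + 4 = 5.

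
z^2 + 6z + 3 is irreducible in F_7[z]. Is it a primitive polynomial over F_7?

Yes

Write f(z) = z^2 + 6z + 3.
|GF(7^2)^×| = 7^2 − 1 = 48. Prime factorization: 48 = 2^4·3.
f is primitive ⇔ z has order 48 in GF(7)[z]/(f), i.e. z^(48/q) ≠ 1 for each prime q | 48.
z^(24) mod f = 6.
z^(16) mod f = 2.
None equal 1, so z has full order 48; f is primitive.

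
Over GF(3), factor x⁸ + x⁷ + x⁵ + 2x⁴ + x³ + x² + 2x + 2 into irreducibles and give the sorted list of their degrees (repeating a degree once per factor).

Write f(x) = x⁸ + x⁷ + x⁵ + 2x⁴ + x³ + x² + 2x + 2.
Roots in GF(3): f(0) = 2; f(1) = 2; f(2) = 1.
Complete factorization: f(x) = (x⁸ + x⁷ + x⁵ + 2x⁴ + x³ + x² + 2x + 2).
Factor degrees with multiplicity: 8 = 8.

8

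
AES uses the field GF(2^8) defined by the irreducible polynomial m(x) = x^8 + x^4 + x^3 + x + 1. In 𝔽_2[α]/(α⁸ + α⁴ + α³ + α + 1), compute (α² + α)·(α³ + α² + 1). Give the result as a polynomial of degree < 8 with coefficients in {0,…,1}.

α^5 + α^3 + α^2 + α

Multiply in 𝔽_2[α]: (α² + α)·(α³ + α² + 1) = α⁵ + α³ + α² + α.
Reduced: α⁵ + α³ + α² + α.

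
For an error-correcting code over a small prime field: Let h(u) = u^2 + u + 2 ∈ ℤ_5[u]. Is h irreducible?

Yes

Check for roots in ℤ_5: h(0) = 2; h(1) = 4; h(2) = 3; h(3) = 4; h(4) = 2.
No roots. A degree-2 polynomial over a field with no linear factor is irreducible.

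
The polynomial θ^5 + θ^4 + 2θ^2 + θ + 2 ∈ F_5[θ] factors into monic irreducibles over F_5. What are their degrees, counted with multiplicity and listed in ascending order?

1, 2, 2

Write f(θ) = θ^5 + θ^4 + 2θ^2 + θ + 2.
Roots in F_5: f(0) = 2; f(1) = 2; f(2) = 0 → root; f(3) = 2; f(4) = 3.
Linear factors from roots: (θ - 2).
Complete factorization: f(θ) = (θ - 2)·(θ^2 - 2)·(θ^2 - 2θ - 2).
Factor degrees with multiplicity: 1 + 2 + 2 = 5.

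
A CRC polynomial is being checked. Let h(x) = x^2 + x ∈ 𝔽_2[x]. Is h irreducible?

No

Check for roots in 𝔽_2: h(0) = 0 → root; h(1) = 0 → root.
h(0) = 0, so (x) divides h(x); h is reducible.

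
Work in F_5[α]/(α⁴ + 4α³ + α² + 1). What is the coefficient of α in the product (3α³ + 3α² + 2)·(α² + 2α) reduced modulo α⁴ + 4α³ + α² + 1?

1

Multiply in F_5[α]: (3α³ + 3α² + 2)·(α² + 2α) = 3α⁵ + 4α⁴ + α³ + 2α² + 4α.
Reduce using α⁴ ≡ α³ + 4α² + 4 (mod α⁴ + 4α³ + α² + 1).
Reduced: α + 3.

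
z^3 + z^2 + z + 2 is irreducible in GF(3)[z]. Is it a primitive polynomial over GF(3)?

Write f(z) = z^3 + z^2 + z + 2.
|GF(3^3)^×| = 3^3 − 1 = 26. Prime factorization: 26 = 2·13.
f is primitive ⇔ z has order 26 in GF(3)[z]/(f), i.e. z^(26/q) ≠ 1 for each prime q | 26.
z^(13) mod f = 1
z^(2) mod f = z^2.
Since z^(13) = 1, the order of z divides 13 < 26; not primitive.

No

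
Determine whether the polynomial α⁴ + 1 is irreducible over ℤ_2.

No

Write m(α) = α⁴ + 1.
Check for roots in ℤ_2: m(0) = 1; m(1) = 0 → root.
m(1) = 0, so (α − 1) divides m(α); m is reducible.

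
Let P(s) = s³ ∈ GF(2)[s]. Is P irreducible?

Check for roots in GF(2): P(0) = 0 → root; P(1) = 1.
P(0) = 0, so (s) divides P(s); P is reducible.

No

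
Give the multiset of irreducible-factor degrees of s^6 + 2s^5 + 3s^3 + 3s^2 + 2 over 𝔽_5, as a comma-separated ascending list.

Write g(s) = s^6 + 2s^5 + 3s^3 + 3s^2 + 2.
Roots in 𝔽_5: g(0) = 2; g(1) = 1; g(2) = 1; g(3) = 0 → root; g(4) = 1.
Linear factors from roots: (s + 2).
Complete factorization: g(s) = (s + 2)·(s^2 + 2s + 3)·(s^3 + 3s^2 + s + 2).
Factor degrees with multiplicity: 1 + 2 + 3 = 6.

1, 2, 3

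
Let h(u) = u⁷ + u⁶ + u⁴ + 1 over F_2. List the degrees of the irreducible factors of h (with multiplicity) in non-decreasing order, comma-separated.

1, 2, 4

Roots in F_2: h(0) = 1; h(1) = 0 → root.
Linear factors from roots: (u + 1).
Complete factorization: h(u) = (u + 1)·(u² + u + 1)·(u⁴ + u³ + 1).
Factor degrees with multiplicity: 1 + 2 + 4 = 7.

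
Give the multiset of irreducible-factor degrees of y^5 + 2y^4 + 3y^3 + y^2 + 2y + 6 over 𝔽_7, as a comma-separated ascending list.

2, 3

Write f(y) = y^5 + 2y^4 + 3y^3 + y^2 + 2y + 6.
Complete factorization: f(y) = (y^2 + 1)·(y^3 + 2y^2 + 2y + 6).
Factor degrees with multiplicity: 2 + 3 = 5.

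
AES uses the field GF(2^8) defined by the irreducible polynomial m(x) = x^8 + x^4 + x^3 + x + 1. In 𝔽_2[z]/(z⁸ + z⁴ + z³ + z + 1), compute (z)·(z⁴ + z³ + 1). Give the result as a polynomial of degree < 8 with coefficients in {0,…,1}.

Multiply in 𝔽_2[z]: (z)·(z⁴ + z³ + 1) = z⁵ + z⁴ + z.
Reduced: z⁵ + z⁴ + z.

z^5 + z^4 + z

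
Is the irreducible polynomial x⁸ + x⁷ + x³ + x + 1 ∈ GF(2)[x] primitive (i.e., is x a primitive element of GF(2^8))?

Write f(x) = x⁸ + x⁷ + x³ + x + 1.
|GF(2^8)^×| = 2^8 − 1 = 255. Prime factorization: 255 = 3·5·17.
f is primitive ⇔ x has order 255 in GF(2)[x]/(f), i.e. x^(255/q) ≠ 1 for each prime q | 255.
x^(85) mod f = 1
x^(51) mod f = x⁴ + x³ + x² + x.
x^(15) mod f = x⁶ + x⁴ + x² + 1.
Since x^(85) = 1, the order of x divides 85 < 255; not primitive.

No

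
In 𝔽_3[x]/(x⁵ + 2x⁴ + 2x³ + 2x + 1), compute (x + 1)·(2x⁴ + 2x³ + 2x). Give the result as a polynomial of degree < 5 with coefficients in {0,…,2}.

x^3 + 2x^2 + x + 1

Multiply in 𝔽_3[x]: (x + 1)·(2x⁴ + 2x³ + 2x) = 2x⁵ + x⁴ + 2x³ + 2x² + 2x.
Reduce using x⁵ ≡ x⁴ + x³ + x + 2 (mod x⁵ + 2x⁴ + 2x³ + 2x + 1).
Reduced: x³ + 2x² + x + 1.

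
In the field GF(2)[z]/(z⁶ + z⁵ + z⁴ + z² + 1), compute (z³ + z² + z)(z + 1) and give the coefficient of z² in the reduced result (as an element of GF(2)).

Multiply in GF(2)[z]: (z³ + z² + z)·(z + 1) = z⁴ + z.
Reduced: z⁴ + z.

0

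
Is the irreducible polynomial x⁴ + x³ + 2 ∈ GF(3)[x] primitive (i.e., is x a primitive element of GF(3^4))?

Write f(x) = x⁴ + x³ + 2.
|GF(3^4)^×| = 3^4 − 1 = 80. Prime factorization: 80 = 2^4·5.
f is primitive ⇔ x has order 80 in GF(3)[x]/(f), i.e. x^(80/q) ≠ 1 for each prime q | 80.
x^(40) mod f = 2.
x^(16) mod f = 2x² + 2x + 2.
None equal 1, so x has full order 80; f is primitive.

Yes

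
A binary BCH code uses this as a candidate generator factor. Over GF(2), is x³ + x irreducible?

Write P(x) = x³ + x.
Check for roots in GF(2): P(0) = 0 → root; P(1) = 0 → root.
P(0) = 0, so (x) divides P(x); P is reducible.

No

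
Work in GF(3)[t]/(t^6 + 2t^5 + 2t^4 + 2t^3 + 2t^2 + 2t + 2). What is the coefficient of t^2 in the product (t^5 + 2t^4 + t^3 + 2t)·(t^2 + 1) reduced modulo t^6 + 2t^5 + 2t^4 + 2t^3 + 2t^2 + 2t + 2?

Multiply in GF(3)[t]: (t^5 + 2t^4 + t^3 + 2t)·(t^2 + 1) = t^7 + 2t^6 + 2t^5 + 2t^4 + 2t.
Reduce using t^6 ≡ t^5 + t^4 + t^3 + t^2 + t + 1 (mod t^6 + 2t^5 + 2t^4 + 2t^3 + 2t^2 + 2t + 2).
Reduced: t^3 + t^2.

1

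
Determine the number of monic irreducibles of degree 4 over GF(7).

588

By the necklace-counting formula, N_7(4) = (1/4) Σ_{d|4} μ(4/d)·7^d.
Divisors of 4: 1, 2, 4; μ(4/d) for each: 0, -1, 1.
Σ = − 7^2 + 7^4 = 2352.
N = 2352/4 = 588.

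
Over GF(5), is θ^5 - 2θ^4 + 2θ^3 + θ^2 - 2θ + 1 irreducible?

Write g(θ) = θ^5 - 2θ^4 + 2θ^3 + θ^2 - 2θ + 1.
Check for roots in GF(5): g(0) = 1; g(1) = 1; g(2) = 2; g(3) = 4; g(4) = 4.
No roots, so no linear factors.
Degree-2 irreducible divisors: test the 10 monic irreducibles of degree 2 over GF(5).
None of them divide g (all give nonzero remainder).
No irreducible factor of degree ≤ 2 exists, so g is irreducible over GF(5).

Yes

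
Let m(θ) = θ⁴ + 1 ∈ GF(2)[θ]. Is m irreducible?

Check for roots in GF(2): m(0) = 1; m(1) = 0 → root.
m(1) = 0, so (θ − 1) divides m(θ); m is reducible.

No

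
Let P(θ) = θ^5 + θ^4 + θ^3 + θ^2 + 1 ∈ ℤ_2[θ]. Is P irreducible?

Yes

Check for roots in ℤ_2: P(0) = 1; P(1) = 1.
No roots, so no linear factors.
Monic irreducibles of degree 2 over GF(2): θ^2 + θ + 1.
None of them divide P (all give nonzero remainder).
No irreducible factor of degree ≤ 2 exists, so P is irreducible over GF(2).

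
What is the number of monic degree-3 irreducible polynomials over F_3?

x^(3^3) − x is the product of all monic irreducibles of degree dividing 3; Möbius inversion gives N = (1/3) Σ μ(3/d)·3^d.
Divisors of 3: 1, 3; μ(3/d) for each: -1, 1.
Σ = − 3^1 + 3^3 = 24.
N = 24/3 = 8.

8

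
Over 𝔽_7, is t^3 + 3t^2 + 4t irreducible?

No

Write g(t) = t^3 + 3t^2 + 4t.
Check for roots in 𝔽_7: g(0) = 0 → root; g(1) = 1; g(2) = 0 → root; g(3) = 3; g(4) = 2; g(5) = 3; g(6) = 5.
g(0) = 0, so (t) divides g(t); g is reducible.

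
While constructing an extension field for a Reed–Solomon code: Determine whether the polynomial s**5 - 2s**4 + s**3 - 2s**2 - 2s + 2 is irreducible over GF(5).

Yes

Write m(s) = s**5 - 2s**4 + s**3 - 2s**2 - 2s + 2.
Check for roots in GF(5): m(0) = 2; m(1) = 3; m(2) = 3; m(3) = 1; m(4) = 3.
No roots, so no linear factors.
Degree-2 irreducible divisors: test the 10 monic irreducibles of degree 2 over GF(5).
None of them divide m (all give nonzero remainder).
No irreducible factor of degree ≤ 2 exists, so m is irreducible over GF(5).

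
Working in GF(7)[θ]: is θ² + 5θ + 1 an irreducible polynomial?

No

Write g(θ) = θ² + 5θ + 1.
Check for roots in GF(7): g(0) = 1; g(1) = 0 → root; g(2) = 1; g(3) = 4; g(4) = 2; g(5) = 2; g(6) = 4.
g(1) = 0, so (θ − 1) divides g(θ); g is reducible.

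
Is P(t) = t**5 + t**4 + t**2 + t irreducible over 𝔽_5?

No

Check for roots in 𝔽_5: P(0) = 0 → root; P(1) = 4; P(2) = 4; P(3) = 1; P(4) = 0 → root.
P(0) = 0, so (t) divides P(t); P is reducible.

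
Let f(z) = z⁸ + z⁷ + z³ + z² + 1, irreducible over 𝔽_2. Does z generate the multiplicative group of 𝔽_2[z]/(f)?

Yes

|GF(2^8)^×| = 2^8 − 1 = 255. Prime factorization: 255 = 3·5·17.
f is primitive ⇔ z has order 255 in GF(2)[z]/(f), i.e. z^(255/q) ≠ 1 for each prime q | 255.
z^(85) mod f = z⁶ + z³ + z² + z.
z^(51) mod f = z⁵ + z⁴ + z² + 1.
z^(15) mod f = z⁷ + z⁶ + z⁴ + z³.
None equal 1, so z has full order 255; f is primitive.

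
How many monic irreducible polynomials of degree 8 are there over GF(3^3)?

The number of monic irreducibles of degree 8 over GF(27) is (1/8)·Σ_{d∣8} μ(8/d) 27^d.
Divisors of 8: 1, 2, 4, 8; μ(8/d) for each: 0, 0, -1, 1.
Σ = − 27^4 + 27^8 = 282429005040.
N = 282429005040/8 = 35303625630.

35303625630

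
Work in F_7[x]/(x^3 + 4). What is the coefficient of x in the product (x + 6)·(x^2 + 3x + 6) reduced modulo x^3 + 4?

Multiply in F_7[x]: (x + 6)·(x^2 + 3x + 6) = x^3 + 2x^2 + 3x + 1.
Reduce using x^3 ≡ 3 (mod x^3 + 4).
Reduced: 2x^2 + 3x + 4.

3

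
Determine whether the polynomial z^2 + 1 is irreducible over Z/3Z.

Write h(z) = z^2 + 1.
Check for roots in Z/3Z: h(0) = 1; h(1) = 2; h(2) = 2.
No roots. A degree-2 polynomial over a field with no linear factor is irreducible.

Yes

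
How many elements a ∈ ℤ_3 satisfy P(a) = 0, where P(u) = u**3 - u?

Evaluate at each of the 3 elements of ℤ_3:
P(0) = 0 → root; P(1) = 0 → root; P(2) = 0 → root.
Roots: {0, 1, 2}.

3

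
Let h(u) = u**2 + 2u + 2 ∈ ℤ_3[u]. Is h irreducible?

Yes

Check for roots in ℤ_3: h(0) = 2; h(1) = 2; h(2) = 1.
No roots. A degree-2 polynomial over a field with no linear factor is irreducible.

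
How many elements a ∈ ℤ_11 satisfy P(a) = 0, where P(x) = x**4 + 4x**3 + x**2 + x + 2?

0

Evaluate at each of the 11 elements of ℤ_11:
P(0) = 2; P(1) = 9; P(2) = 1; P(3) = 5; P(4) = 6; P(5) = 2; P(6) = 4; P(7) = 3; P(8) = 3; P(9) = 10; P(10) = 10.
No element is a root.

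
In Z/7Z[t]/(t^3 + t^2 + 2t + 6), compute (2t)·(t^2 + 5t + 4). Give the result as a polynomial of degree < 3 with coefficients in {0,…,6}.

t^2 + 4t + 2

Multiply in Z/7Z[t]: (2t)·(t^2 + 5t + 4) = 2t^3 + 3t^2 + t.
Reduce using t^3 ≡ 6t^2 + 5t + 1 (mod t^3 + t^2 + 2t + 6).
Reduced: t^2 + 4t + 2.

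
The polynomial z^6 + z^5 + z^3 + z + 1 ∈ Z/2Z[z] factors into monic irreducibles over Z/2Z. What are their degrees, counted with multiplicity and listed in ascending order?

2, 2, 2

Write h(z) = z^6 + z^5 + z^3 + z + 1.
Roots in Z/2Z: h(0) = 1; h(1) = 1.
Complete factorization: h(z) = (z^2 + z + 1)^3.
Factor degrees with multiplicity: 2 + 2 + 2 = 6.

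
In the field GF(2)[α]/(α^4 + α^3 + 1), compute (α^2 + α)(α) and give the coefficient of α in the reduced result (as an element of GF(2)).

0

Multiply in GF(2)[α]: (α^2 + α)·(α) = α^3 + α^2.
Reduced: α^3 + α^2.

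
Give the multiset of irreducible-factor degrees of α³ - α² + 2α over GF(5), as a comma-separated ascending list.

Write f(α) = α³ - α² + 2α.
Roots in GF(5): f(0) = 0 → root; f(1) = 2; f(2) = 3; f(3) = 4; f(4) = 1.
Linear factors from roots: (α).
Complete factorization: f(α) = (α)·(α² - α + 2).
Factor degrees with multiplicity: 1 + 2 = 3.

1, 2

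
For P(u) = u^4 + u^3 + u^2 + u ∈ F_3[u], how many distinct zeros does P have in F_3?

2

Evaluate at each of the 3 elements of F_3:
P(0) = 0 → root; P(1) = 1; P(2) = 0 → root.
Roots: {0, 2}.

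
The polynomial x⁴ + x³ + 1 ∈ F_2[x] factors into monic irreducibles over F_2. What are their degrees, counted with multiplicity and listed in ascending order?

Write g(x) = x⁴ + x³ + 1.
Roots in F_2: g(0) = 1; g(1) = 1.
Complete factorization: g(x) = (x⁴ + x³ + 1).
Factor degrees with multiplicity: 4 = 4.

4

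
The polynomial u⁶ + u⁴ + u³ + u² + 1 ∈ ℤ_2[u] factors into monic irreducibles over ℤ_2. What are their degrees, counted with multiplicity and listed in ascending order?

2, 4

Write g(u) = u⁶ + u⁴ + u³ + u² + 1.
Roots in ℤ_2: g(0) = 1; g(1) = 1.
Complete factorization: g(u) = (u² + u + 1)·(u⁴ + u³ + u² + u + 1).
Factor degrees with multiplicity: 2 + 4 = 6.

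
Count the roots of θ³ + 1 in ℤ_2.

Write h(θ) = θ³ + 1.
Evaluate at each of the 2 elements of ℤ_2:
h(0) = 1; h(1) = 0 → root.
Roots: {1}.

1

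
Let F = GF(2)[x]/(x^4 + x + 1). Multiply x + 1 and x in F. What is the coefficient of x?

Multiply in GF(2)[x]: (x + 1)·(x) = x^2 + x.
Reduced: x^2 + x.

1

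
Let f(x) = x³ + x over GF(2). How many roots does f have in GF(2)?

2

Evaluate at each of the 2 elements of GF(2):
f(0) = 0 → root; f(1) = 0 → root.
Roots: {0, 1}.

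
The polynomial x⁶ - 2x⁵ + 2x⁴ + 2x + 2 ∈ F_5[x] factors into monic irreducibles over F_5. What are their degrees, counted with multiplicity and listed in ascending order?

Write h(x) = x⁶ - 2x⁵ + 2x⁴ + 2x + 2.
Roots in F_5: h(0) = 2; h(1) = 0 → root; h(2) = 3; h(3) = 3; h(4) = 0 → root.
Linear factors from roots: (x - 1), (x + 1).
Complete factorization: h(x) = (x + 1)·(x - 1)·(x² + x + 2)·(x² + 2x - 1).
Factor degrees with multiplicity: 1 + 1 + 2 + 2 = 6.

1, 1, 2, 2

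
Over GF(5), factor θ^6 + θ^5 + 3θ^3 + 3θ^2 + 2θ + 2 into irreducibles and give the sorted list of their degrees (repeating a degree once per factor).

Write f(θ) = θ^6 + θ^5 + 3θ^3 + 3θ^2 + 2θ + 2.
Roots in GF(5): f(0) = 2; f(1) = 2; f(2) = 3; f(3) = 3; f(4) = 0 → root.
Linear factors from roots: (θ + 1).
Complete factorization: f(θ) = (θ + 1)·(θ^2 + 3θ + 3)·(θ^3 + 2θ^2 + θ + 4).
Factor degrees with multiplicity: 1 + 2 + 3 = 6.

1, 2, 3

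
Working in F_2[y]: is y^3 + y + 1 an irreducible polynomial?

Yes

Write f(y) = y^3 + y + 1.
Check for roots in F_2: f(0) = 1; f(1) = 1.
No roots. A degree-3 polynomial over a field with no linear factor is irreducible.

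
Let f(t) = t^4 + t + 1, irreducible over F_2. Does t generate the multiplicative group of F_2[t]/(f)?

Yes

|GF(2^4)^×| = 2^4 − 1 = 15. Prime factorization: 15 = 3·5.
f is primitive ⇔ t has order 15 in GF(2)[t]/(f), i.e. t^(15/q) ≠ 1 for each prime q | 15.
t^(5) mod f = t^2 + t.
t^(3) mod f = t^3.
None equal 1, so t has full order 15; f is primitive.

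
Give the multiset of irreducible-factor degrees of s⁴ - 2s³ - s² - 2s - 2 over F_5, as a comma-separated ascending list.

1, 1, 2

Write f(s) = s⁴ - 2s³ - s² - 2s - 2.
Roots in F_5: f(0) = 3; f(1) = 4; f(2) = 0 → root; f(3) = 0 → root; f(4) = 2.
Linear factors from roots: (s - 2), (s + 2).
Complete factorization: f(s) = (s + 2)·(s - 2)·(s² - 2s - 2).
Factor degrees with multiplicity: 1 + 1 + 2 = 4.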